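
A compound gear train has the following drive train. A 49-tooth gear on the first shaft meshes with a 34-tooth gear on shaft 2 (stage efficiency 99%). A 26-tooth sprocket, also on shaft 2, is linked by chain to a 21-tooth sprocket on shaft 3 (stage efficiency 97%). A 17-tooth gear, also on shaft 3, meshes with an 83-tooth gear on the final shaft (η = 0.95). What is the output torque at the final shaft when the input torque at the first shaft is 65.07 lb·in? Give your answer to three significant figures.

162 lb·in

gear mesh 34/49 = 0.69388 → τ = 65.07·0.69388·0.99 = 44.699 lb·in
chain 21/26 = 0.80769 → τ = 44.699·0.80769·0.97 = 35.02 lb·in
gear mesh 83/17 = 4.8824 → τ = 35.02·4.8824·0.95 = 162.43 lb·in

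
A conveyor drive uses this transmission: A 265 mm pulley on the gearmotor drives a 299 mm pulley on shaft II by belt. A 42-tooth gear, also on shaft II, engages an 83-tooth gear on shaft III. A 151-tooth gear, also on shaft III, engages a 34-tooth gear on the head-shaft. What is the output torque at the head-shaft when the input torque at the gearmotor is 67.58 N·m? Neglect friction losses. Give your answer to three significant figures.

33.9 N·m

belt 299/265 = 1.1283 → τ = 67.58·1.1283 = 76.251 N·m
gear mesh 83/42 = 1.9762 → τ = 76.251·1.9762 = 150.69 N·m
gear mesh 34/151 = 0.22517 → τ = 150.69·0.22517 = 33.929 N·m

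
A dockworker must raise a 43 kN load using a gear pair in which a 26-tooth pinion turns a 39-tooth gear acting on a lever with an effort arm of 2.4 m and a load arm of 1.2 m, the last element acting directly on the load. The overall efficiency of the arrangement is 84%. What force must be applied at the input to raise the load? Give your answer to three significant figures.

17.1 kN

Gear pair MA = 39/26 = 1.5.
Lever MA = effort arm / load arm = 2.4/1.2 = 2.
Combined ideal MA = 1.5 × 2 = 3.
Actual MA = 3 × 0.84 = 2.52.
Effort = load / actual MA = 43 / 2.52 = 17.063 kN.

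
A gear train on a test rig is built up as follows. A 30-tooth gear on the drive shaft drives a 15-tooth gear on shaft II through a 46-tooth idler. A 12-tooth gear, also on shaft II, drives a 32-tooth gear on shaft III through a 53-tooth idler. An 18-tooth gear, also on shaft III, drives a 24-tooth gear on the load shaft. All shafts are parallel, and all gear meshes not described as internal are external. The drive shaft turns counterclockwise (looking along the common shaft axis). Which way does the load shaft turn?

clockwise

the drive shaft → shaft II: driver → idler → driven is 2 external meshes, 2 reversals → CCW.
shaft II → shaft III: driver → idler → driven is 2 external meshes, 2 reversals → CCW.
shaft III → the load shaft: external mesh, 1 reversal → CW.
5 reversals in total — an odd number — so the load shaft turns opposite to the drive shaft.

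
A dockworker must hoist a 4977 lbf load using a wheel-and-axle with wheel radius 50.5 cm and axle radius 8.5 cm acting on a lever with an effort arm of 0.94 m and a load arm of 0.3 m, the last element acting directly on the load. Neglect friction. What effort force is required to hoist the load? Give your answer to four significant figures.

267.4 lbf

Wheel-and-axle MA = R/r = 50.5/8.5 = 5.9412.
Lever MA = effort arm / load arm = 0.94/0.3 = 3.1333.
Combined ideal MA = 5.9412 × 3.1333 = 18.616.
Effort = load / MA = 4977 / 18.616 = 267.36 lbf.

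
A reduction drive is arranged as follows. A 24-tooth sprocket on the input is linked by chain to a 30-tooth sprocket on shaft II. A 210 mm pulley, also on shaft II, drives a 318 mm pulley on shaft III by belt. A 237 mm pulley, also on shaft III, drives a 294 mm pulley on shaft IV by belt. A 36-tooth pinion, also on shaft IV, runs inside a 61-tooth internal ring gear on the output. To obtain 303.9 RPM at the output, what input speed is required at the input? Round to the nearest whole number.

1209 RPM

Overall ratio R = 1.25 × 1.5143 × 1.2405 × 1.6944 = 3.9787.
Required input speed = output speed × R = 303.9 × 3.9787 = 1209.1 RPM.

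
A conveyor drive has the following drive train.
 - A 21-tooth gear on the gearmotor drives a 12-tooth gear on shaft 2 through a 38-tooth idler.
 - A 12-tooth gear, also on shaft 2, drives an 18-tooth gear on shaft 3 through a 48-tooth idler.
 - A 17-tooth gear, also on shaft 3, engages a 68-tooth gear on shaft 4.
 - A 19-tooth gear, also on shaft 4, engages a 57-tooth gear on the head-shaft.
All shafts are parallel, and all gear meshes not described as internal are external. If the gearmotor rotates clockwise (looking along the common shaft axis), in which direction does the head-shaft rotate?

clockwise

the gearmotor → shaft 2: driver → idler → driven is 2 external meshes, 2 reversals → CW.
shaft 2 → shaft 3: driver → idler → driven is 2 external meshes, 2 reversals → CW.
shaft 3 → shaft 4: external mesh, 1 reversal → CCW.
shaft 4 → the head-shaft: external mesh, 1 reversal → CW.
6 reversals in total — an even number — so the head-shaft turns the same way as the gearmotor.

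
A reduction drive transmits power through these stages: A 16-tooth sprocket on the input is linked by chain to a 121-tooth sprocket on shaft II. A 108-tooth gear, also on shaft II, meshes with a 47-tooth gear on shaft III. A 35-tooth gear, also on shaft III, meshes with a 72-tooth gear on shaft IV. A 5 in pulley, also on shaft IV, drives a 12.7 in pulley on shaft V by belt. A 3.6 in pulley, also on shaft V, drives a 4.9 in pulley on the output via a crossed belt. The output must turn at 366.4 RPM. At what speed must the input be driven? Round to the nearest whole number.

8576 RPM

Overall ratio R = 7.5625 × 0.43519 × 2.0571 × 2.54 × 1.3611 = 23.406.
Required input speed = output speed × R = 366.4 × 23.406 = 8576 RPM.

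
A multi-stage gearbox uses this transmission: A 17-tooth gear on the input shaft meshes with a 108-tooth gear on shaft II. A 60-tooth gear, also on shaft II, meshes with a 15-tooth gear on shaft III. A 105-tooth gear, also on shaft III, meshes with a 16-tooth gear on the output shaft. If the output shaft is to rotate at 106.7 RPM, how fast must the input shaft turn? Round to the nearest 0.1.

Overall ratio R = 6.3529 × 0.25 × 0.15238 = 0.24202.
Required input speed = output speed × R = 106.7 × 0.24202 = 25.823 RPM.

25.8 RPM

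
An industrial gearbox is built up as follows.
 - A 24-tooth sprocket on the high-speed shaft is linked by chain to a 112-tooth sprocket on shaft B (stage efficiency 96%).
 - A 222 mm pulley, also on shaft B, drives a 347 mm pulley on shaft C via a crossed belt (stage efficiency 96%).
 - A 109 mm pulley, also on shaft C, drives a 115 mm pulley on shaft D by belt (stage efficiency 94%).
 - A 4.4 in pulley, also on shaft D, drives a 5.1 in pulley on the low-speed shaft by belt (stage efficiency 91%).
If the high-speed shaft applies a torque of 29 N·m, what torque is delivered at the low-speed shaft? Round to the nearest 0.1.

After the chain (112/24): 29 × 4.6667 × 0.96 = 129.92 N·m
After the belt (347/222): 129.92 × 1.5631 × 0.96 = 194.95 N·m
After the belt (115/109): 194.95 × 1.055 × 0.94 = 193.34 N·m
After the belt (5.1/4.4): 193.34 × 1.1591 × 0.91 = 203.93 N·m

203.9 N·m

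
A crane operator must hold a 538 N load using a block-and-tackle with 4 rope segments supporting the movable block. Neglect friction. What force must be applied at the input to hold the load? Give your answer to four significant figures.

Block-and-tackle MA = number of supporting rope parts = 4.
Effort = load / MA = 538 / 4 = 134.5 N.

134.5 N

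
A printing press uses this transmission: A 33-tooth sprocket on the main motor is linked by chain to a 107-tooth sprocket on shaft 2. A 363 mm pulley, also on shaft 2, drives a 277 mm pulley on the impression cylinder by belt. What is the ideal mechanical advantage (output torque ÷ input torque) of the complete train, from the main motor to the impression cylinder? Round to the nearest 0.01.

Each stage contributes driven/driver: chain 107/33 = 3.2424, belt 277/363 = 0.76309.
Overall: 3.2424 × 0.76309 = 2.4742.

2.47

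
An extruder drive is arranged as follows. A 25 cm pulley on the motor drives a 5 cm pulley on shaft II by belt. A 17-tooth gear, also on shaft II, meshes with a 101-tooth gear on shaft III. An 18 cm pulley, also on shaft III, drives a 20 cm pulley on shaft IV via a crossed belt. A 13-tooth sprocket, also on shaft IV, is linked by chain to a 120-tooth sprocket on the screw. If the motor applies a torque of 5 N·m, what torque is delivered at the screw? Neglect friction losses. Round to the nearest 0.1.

belt 5/25 = 0.2 → τ = 5·0.2 = 1 N·m
gear mesh 101/17 = 5.9412 → τ = 1·5.9412 = 5.9412 N·m
belt 20/18 = 1.1111 → τ = 5.9412·1.1111 = 6.6013 N·m
chain 120/13 = 9.2308 → τ = 6.6013·9.2308 = 60.935 N·m

60.9 N·m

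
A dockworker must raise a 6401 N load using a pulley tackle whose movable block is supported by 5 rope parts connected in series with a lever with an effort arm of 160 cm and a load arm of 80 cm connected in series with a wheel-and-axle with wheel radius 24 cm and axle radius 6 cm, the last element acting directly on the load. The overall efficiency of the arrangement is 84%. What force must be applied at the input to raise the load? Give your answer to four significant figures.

Block-and-tackle MA = number of supporting rope parts = 5.
Lever MA = effort arm / load arm = 160/80 = 2.
Wheel-and-axle MA = R/r = 24/6 = 4.
Combined ideal MA = 5 × 2 × 4 = 40.
Actual MA = 40 × 0.84 = 33.6.
Effort = load / actual MA = 6401 / 33.6 = 190.51 N.

190.5 N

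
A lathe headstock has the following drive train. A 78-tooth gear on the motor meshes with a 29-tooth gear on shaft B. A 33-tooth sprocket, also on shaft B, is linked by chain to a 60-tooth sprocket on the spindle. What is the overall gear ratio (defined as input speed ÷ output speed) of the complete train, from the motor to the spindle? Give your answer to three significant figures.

0.676

Each stage contributes driven/driver: gear mesh 29/78 = 0.37179, chain 60/33 = 1.8182.
Overall: 0.37179 × 1.8182 = 0.67599.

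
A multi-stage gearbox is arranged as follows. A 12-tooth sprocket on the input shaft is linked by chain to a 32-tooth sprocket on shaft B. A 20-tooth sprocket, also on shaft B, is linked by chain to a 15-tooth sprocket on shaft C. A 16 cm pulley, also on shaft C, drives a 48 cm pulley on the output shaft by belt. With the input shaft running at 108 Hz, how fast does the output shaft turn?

18 Hz

chain 32/12 = 2.6667 → 108/2.6667 = 40.5 Hz
chain 15/20 = 0.75 → 40.5/0.75 = 54 Hz
belt 48/16 = 3 → 54/3 = 18 Hz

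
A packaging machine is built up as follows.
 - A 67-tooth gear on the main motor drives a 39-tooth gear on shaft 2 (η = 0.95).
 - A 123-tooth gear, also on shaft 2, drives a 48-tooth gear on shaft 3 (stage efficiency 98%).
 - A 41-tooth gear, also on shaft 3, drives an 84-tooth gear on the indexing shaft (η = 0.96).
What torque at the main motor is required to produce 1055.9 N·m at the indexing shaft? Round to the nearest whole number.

Overall ratio R = 0.58209 × 0.39024 × 2.0488 = 0.46539; overall efficiency η = 0.95 × 0.98 × 0.96 = 0.8938.
Input torque = output torque / (R × η) = 1055.9 / (0.46539 × 0.8938) = 2538.5 N·m.

2539 N·m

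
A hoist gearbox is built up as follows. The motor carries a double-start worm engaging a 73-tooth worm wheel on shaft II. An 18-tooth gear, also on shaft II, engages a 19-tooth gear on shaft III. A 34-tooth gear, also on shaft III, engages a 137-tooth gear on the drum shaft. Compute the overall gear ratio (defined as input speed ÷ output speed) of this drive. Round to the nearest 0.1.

Each stage contributes driven/driver: worm 73/2 = 36.5, gear mesh 19/18 = 1.0556, gear mesh 137/34 = 4.0294.
Overall: 36.5 × 1.0556 × 4.0294 = 155.24.

155.2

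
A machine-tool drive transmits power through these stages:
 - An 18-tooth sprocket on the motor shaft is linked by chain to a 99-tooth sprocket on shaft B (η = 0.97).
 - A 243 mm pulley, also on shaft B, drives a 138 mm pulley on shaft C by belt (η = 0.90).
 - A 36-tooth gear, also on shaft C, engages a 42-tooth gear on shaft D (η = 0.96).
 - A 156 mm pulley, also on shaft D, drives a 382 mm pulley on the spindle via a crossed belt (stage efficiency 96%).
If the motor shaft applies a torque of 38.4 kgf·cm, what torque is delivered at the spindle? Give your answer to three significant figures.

After the chain (99/18): 38.4 × 5.5 × 0.97 = 204.86 kgf·cm
After the belt (138/243): 204.86 × 0.5679 × 0.90 = 104.71 kgf·cm
After the gear mesh (42/36): 104.71 × 1.1667 × 0.96 = 117.27 kgf·cm
After the belt (382/156): 117.27 × 2.4487 × 0.96 = 275.68 kgf·cm

276 kgf·cm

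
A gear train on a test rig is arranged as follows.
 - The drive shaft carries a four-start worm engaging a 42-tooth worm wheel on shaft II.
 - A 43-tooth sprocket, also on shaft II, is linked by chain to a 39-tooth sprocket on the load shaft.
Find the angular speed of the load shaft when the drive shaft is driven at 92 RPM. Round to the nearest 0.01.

9.66 RPM

Worm: ratio = 42/4 = 10.5, so shaft II turns at 92 / 10.5 = 8.7619 RPM.
Chain: ratio = 39/43 = 0.90698, so the load shaft turns at 8.7619 / 0.90698 = 9.6606 RPM.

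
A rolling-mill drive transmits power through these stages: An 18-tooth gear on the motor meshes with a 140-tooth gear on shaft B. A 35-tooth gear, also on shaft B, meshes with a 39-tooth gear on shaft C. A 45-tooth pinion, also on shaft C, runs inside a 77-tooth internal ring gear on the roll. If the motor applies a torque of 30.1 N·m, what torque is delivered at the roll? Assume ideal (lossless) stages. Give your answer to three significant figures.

446 N·m

Gear mesh: ratio = 140/18 = 7.7778; torque at shaft B = 30.1 × 7.7778 = 234.11 N·m.
Gear mesh: ratio = 39/35 = 1.1143; torque at shaft C = 234.11 × 1.1143 = 260.87 N·m.
Internal gear: ratio = 77/45 = 1.7111; torque at the roll = 260.87 × 1.7111 = 446.37 N·m.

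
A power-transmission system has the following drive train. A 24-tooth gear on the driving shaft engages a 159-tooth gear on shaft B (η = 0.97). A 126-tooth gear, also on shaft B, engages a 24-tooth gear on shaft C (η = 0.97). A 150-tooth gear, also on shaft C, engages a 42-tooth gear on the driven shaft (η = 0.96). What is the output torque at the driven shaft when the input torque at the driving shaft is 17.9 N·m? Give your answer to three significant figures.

5.71 N·m

gear mesh 159/24 = 6.625 → τ = 17.9·6.625·0.97 = 115.03 N·m
gear mesh 24/126 = 0.19048 → τ = 115.03·0.19048·0.97 = 21.253 N·m
gear mesh 42/150 = 0.28 → τ = 21.253·0.28·0.96 = 5.7128 N·m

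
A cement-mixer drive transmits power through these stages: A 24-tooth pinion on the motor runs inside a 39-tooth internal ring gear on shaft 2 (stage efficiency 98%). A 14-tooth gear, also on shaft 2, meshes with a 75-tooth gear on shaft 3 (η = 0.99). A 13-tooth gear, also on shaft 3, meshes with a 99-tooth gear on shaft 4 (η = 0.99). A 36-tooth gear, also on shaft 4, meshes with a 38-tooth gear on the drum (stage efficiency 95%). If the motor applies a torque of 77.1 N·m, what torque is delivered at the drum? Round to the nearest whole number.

4923 N·m

internal gear 39/24 = 1.625 → τ = 77.1·1.625·0.98 = 122.78 N·m
gear mesh 75/14 = 5.3571 → τ = 122.78·5.3571·0.99 = 651.18 N·m
gear mesh 99/13 = 7.6154 → τ = 651.18·7.6154·0.99 = 4909.4 N·m
gear mesh 38/36 = 1.0556 → τ = 4909.4·1.0556·0.95 = 4923 N·m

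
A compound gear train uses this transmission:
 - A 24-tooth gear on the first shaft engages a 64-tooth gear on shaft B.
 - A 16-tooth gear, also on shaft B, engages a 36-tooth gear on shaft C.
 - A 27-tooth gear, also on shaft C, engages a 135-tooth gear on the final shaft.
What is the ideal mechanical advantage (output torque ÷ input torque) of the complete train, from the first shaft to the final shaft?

30

Each stage contributes driven/driver: gear mesh 64/24 = 2.6667, gear mesh 36/16 = 2.25, gear mesh 135/27 = 5.
Overall: 2.6667 × 2.25 × 5 = 30.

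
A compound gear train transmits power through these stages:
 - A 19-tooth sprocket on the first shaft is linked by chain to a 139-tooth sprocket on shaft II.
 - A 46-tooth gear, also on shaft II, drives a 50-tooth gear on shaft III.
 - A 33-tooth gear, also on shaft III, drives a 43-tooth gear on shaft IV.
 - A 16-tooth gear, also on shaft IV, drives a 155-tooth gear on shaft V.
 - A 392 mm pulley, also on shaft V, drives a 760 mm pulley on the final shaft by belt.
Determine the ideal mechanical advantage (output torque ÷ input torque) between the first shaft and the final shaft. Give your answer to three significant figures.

Each stage contributes driven/driver: chain 139/19 = 7.3158, gear mesh 50/46 = 1.087, gear mesh 43/33 = 1.303, gear mesh 155/16 = 9.6875, belt 760/392 = 1.9388.
Overall: 7.3158 × 1.087 × 1.303 × 9.6875 × 1.9388 = 194.61.

195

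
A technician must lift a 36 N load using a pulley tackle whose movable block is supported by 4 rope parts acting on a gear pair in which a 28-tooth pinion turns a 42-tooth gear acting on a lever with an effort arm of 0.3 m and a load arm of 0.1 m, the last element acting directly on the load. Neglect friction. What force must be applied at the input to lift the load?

Block-and-tackle MA = number of supporting rope parts = 4.
Gear pair MA = 42/28 = 1.5.
Lever MA = effort arm / load arm = 0.3/0.1 = 3.
Combined ideal MA = 4 × 1.5 × 3 = 18.
Effort = load / MA = 36 / 18 = 2 N.

2 N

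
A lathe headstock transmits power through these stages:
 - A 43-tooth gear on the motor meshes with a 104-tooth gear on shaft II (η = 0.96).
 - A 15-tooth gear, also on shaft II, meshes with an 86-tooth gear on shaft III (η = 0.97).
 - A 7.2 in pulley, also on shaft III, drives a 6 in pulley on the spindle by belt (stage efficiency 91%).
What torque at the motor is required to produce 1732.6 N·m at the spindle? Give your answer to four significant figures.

176.9 N·m

Overall ratio R = 2.4186 × 5.7333 × 0.83333 = 11.556; overall efficiency η = 0.96 × 0.97 × 0.91 = 0.8474.
Input torque = output torque / (R × η) = 1732.6 / (11.556 × 0.8474) = 176.94 N·m.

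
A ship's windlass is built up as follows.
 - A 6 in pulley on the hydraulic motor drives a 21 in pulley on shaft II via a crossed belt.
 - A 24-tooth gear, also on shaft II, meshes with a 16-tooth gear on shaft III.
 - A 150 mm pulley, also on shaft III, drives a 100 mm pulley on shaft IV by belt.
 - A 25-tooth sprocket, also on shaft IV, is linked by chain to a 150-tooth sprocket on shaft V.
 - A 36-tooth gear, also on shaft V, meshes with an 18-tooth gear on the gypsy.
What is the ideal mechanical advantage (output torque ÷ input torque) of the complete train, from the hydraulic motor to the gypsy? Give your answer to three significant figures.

4.67

Each stage contributes driven/driver: belt 21/6 = 3.5, gear mesh 16/24 = 0.66667, belt 100/150 = 0.66667, chain 150/25 = 6, gear mesh 18/36 = 0.5.
Overall: 3.5 × 0.66667 × 0.66667 × 6 × 0.5 = 4.6667.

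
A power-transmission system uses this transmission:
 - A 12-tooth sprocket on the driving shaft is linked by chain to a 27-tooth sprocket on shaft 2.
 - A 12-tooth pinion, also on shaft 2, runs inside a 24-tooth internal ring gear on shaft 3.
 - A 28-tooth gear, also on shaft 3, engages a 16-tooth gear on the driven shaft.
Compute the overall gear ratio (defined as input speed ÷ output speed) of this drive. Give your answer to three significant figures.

2.57

Each stage contributes driven/driver: chain 27/12 = 2.25, internal gear 24/12 = 2, gear mesh 16/28 = 0.57143.
Overall: 2.25 × 2 × 0.57143 = 2.5714.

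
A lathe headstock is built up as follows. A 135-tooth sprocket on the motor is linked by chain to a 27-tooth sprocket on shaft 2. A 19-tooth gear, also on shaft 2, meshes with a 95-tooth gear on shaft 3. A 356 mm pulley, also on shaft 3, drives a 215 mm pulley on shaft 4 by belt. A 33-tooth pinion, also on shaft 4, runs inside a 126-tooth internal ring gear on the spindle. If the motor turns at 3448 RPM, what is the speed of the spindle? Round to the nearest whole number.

the motor → shaft 2 (chain, 27/135): 3448 ÷ 0.2 = 17240 RPM
shaft 2 → shaft 3 (gear mesh, 95/19): 17240 ÷ 5 = 3448 RPM
shaft 3 → shaft 4 (belt, 215/356): 3448 ÷ 0.60393 = 5709.2 RPM
shaft 4 → the spindle (internal gear, 126/33): 5709.2 ÷ 3.8182 = 1495.3 RPM

1495 RPM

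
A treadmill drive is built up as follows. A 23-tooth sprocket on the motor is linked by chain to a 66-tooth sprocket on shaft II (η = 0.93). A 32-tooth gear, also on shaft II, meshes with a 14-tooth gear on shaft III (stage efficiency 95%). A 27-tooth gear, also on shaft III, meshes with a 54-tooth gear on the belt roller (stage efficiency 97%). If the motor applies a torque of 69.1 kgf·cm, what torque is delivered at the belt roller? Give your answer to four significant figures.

148.7 kgf·cm

chain 66/23 = 2.8696 → τ = 69.1·2.8696·0.93 = 184.41 kgf·cm
gear mesh 14/32 = 0.4375 → τ = 184.41·0.4375·0.95 = 76.644 kgf·cm
gear mesh 54/27 = 2 → τ = 76.644·2·0.97 = 148.69 kgf·cm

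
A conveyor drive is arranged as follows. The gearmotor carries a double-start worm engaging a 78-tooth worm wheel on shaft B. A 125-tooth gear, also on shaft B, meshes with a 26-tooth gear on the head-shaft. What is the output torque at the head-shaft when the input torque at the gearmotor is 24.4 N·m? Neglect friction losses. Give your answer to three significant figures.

198 N·m

Worm: ratio = 78/2 = 39; torque at shaft B = 24.4 × 39 = 951.6 N·m.
Gear mesh: ratio = 26/125 = 0.208; torque at the head-shaft = 951.6 × 0.208 = 197.93 N·m.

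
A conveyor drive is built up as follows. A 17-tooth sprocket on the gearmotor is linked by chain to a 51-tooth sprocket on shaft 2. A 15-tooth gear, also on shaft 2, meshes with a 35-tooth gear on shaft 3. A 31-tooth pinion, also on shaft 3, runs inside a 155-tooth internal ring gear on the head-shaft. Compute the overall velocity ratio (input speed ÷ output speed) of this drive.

35

Each stage contributes driven/driver: chain 51/17 = 3, gear mesh 35/15 = 2.3333, internal gear 155/31 = 5.
Overall: 3 × 2.3333 × 5 = 35.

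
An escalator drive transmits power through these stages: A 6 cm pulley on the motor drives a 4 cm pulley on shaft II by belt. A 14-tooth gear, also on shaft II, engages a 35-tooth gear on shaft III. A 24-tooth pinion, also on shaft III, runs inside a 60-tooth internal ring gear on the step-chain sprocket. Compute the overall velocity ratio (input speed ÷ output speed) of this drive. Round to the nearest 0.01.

Each stage contributes driven/driver: belt 4/6 = 0.66667, gear mesh 35/14 = 2.5, internal gear 60/24 = 2.5.
Overall: 0.66667 × 2.5 × 2.5 = 4.1667.

4.17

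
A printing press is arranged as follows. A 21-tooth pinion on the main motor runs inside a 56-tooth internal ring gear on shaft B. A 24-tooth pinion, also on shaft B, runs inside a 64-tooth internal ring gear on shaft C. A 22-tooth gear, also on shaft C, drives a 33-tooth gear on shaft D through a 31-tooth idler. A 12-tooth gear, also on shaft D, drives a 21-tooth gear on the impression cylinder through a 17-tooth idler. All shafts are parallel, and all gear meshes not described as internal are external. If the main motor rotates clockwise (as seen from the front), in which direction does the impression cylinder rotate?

the main motor → shaft B: internal mesh, same direction → CW.
shaft B → shaft C: internal mesh, same direction → CW.
shaft C → shaft D: driver → idler → driven is 2 external meshes, 2 reversals → CW.
shaft D → the impression cylinder: driver → idler → driven is 2 external meshes, 2 reversals → CW.
4 reversals in total — an even number — so the impression cylinder turns the same way as the main motor.

clockwise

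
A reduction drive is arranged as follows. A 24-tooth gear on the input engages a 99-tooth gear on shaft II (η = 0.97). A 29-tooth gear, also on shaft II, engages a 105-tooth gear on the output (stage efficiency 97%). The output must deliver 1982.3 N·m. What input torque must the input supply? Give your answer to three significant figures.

141 N·m

Overall ratio R = 4.125 × 3.6207 = 14.935; overall efficiency η = 0.97 × 0.97 = 0.9409.
Input torque = output torque / (R × η) = 1982.3 / (14.935 × 0.9409) = 141.06 N·m.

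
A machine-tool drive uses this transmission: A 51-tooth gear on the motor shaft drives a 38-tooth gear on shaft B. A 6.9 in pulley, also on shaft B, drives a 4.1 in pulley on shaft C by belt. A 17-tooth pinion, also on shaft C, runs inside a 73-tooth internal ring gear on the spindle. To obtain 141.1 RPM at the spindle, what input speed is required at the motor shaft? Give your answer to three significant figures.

268 RPM

Overall ratio R = 0.7451 × 0.5942 × 4.2941 = 1.9012.
Required input speed = output speed × R = 141.1 × 1.9012 = 268.26 RPM.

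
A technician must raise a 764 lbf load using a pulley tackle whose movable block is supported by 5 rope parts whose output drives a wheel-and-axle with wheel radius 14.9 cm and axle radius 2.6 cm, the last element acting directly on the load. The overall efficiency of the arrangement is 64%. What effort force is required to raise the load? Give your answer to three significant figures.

Block-and-tackle MA = number of supporting rope parts = 5.
Wheel-and-axle MA = R/r = 14.9/2.6 = 5.7308.
Combined ideal MA = 5 × 5.7308 = 28.654.
Actual MA = 28.654 × 0.64 = 18.338.
Effort = load / actual MA = 764 / 18.338 = 41.661 lbf.

41.7 lbf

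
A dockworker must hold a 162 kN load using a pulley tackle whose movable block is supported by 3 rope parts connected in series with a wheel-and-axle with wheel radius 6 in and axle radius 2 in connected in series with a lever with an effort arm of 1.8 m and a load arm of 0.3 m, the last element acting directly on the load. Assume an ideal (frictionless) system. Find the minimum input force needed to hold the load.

3 kN

Block-and-tackle MA = number of supporting rope parts = 3.
Wheel-and-axle MA = R/r = 6/2 = 3.
Lever MA = effort arm / load arm = 1.8/0.3 = 6.
Combined ideal MA = 3 × 3 × 6 = 54.
Effort = load / MA = 162 / 54 = 3 kN.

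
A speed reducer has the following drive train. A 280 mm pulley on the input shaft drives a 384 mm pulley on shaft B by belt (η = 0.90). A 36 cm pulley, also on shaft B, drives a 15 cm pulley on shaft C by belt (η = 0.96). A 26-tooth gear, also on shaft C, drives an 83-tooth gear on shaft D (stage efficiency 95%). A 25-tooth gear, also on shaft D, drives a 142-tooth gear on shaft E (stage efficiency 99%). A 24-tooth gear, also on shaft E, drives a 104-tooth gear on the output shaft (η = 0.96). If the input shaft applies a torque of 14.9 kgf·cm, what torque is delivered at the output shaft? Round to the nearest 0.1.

521.9 kgf·cm

belt 384/280 = 1.3714 → τ = 14.9·1.3714·0.90 = 18.391 kgf·cm
belt 15/36 = 0.41667 → τ = 18.391·0.41667·0.96 = 7.3563 kgf·cm
gear mesh 83/26 = 3.1923 → τ = 7.3563·3.1923·0.95 = 22.31 kgf·cm
gear mesh 142/25 = 5.68 → τ = 22.31·5.68·0.99 = 125.45 kgf·cm
gear mesh 104/24 = 4.3333 → τ = 125.45·4.3333·0.96 = 521.88 kgf·cm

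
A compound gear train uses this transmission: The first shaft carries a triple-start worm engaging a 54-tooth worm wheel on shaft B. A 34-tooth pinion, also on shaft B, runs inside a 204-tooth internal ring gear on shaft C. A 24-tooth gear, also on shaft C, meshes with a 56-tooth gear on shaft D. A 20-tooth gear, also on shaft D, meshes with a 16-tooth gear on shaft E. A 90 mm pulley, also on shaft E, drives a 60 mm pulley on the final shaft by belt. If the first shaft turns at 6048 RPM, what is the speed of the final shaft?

Worm: ratio = 54/3 = 18, so shaft B turns at 6048 / 18 = 336 RPM.
Internal gear: ratio = 204/34 = 6, so shaft C turns at 336 / 6 = 56 RPM.
Gear mesh: ratio = 56/24 = 2.3333, so shaft D turns at 56 / 2.3333 = 24 RPM.
Gear mesh: ratio = 16/20 = 0.8, so shaft E turns at 24 / 0.8 = 30 RPM.
Belt: ratio = 60/90 = 0.66667, so the final shaft turns at 30 / 0.66667 = 45 RPM.

45 RPM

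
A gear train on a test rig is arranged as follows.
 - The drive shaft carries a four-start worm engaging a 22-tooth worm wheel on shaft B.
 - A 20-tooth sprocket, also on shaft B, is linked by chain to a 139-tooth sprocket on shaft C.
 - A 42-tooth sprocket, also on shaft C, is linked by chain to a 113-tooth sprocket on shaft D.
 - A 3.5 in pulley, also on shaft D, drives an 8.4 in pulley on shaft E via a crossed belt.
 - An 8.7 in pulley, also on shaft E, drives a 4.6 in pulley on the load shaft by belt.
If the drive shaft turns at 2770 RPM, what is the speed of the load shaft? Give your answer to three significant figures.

21.2 RPM

Worm: ratio = 22/4 = 5.5, so shaft B turns at 2770 / 5.5 = 503.64 RPM.
Chain: ratio = 139/20 = 6.95, so shaft C turns at 503.64 / 6.95 = 72.466 RPM.
Chain: ratio = 113/42 = 2.6905, so shaft D turns at 72.466 / 2.6905 = 26.934 RPM.
Belt: ratio = 8.4/3.5 = 2.4, so shaft E turns at 26.934 / 2.4 = 11.223 RPM.
Belt: ratio = 4.6/8.7 = 0.52874, so the load shaft turns at 11.223 / 0.52874 = 21.225 RPM.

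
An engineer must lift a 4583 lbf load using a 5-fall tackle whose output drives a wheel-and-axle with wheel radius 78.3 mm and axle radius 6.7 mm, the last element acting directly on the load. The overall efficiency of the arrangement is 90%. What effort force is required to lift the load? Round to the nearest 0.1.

87.1 lbf

Block-and-tackle MA = number of supporting rope parts = 5.
Wheel-and-axle MA = R/r = 78.3/6.7 = 11.687.
Combined ideal MA = 5 × 11.687 = 58.433.
Actual MA = 58.433 × 0.90 = 52.59.
Effort = load / actual MA = 4583 / 52.59 = 87.147 lbf.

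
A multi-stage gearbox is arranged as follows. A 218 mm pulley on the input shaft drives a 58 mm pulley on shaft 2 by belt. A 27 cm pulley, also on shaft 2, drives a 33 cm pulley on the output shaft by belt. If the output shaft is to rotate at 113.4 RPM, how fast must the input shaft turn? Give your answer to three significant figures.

Overall ratio R = 0.26606 × 1.2222 = 0.32518.
Required input speed = output speed × R = 113.4 × 0.32518 = 36.875 RPM.

36.9 RPM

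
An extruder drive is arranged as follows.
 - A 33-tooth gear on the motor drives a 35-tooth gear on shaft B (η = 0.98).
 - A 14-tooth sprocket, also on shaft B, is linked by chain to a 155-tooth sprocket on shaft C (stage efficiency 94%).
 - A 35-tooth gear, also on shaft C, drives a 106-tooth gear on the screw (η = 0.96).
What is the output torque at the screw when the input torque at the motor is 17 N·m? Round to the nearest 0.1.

534.7 N·m

Gear mesh: ratio = 35/33 = 1.0606; torque at shaft B = 17 × 1.0606 × 0.98 = 17.67 N·m.
Chain: ratio = 155/14 = 11.071; torque at shaft C = 17.67 × 11.071 × 0.94 = 183.89 N·m.
Gear mesh: ratio = 106/35 = 3.0286; torque at the screw = 183.89 × 3.0286 × 0.96 = 534.65 N·m.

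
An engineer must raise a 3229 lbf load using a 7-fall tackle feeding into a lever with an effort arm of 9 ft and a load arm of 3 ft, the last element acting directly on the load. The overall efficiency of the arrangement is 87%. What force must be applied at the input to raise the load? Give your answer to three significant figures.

177 lbf

Block-and-tackle MA = number of supporting rope parts = 7.
Lever MA = effort arm / load arm = 9/3 = 3.
Combined ideal MA = 7 × 3 = 21.
Actual MA = 21 × 0.87 = 18.27.
Effort = load / actual MA = 3229 / 18.27 = 176.74 lbf.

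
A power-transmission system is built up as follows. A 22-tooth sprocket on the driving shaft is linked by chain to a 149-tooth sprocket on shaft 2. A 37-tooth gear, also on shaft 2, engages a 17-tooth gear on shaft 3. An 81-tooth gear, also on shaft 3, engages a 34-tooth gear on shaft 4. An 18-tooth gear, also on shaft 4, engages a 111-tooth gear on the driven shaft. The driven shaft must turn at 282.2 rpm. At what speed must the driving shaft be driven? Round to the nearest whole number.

2273 rpm

Overall ratio R = 6.7727 × 0.45946 × 0.41975 × 6.1667 = 8.0548.
Required input speed = output speed × R = 282.2 × 8.0548 = 2273.1 rpm.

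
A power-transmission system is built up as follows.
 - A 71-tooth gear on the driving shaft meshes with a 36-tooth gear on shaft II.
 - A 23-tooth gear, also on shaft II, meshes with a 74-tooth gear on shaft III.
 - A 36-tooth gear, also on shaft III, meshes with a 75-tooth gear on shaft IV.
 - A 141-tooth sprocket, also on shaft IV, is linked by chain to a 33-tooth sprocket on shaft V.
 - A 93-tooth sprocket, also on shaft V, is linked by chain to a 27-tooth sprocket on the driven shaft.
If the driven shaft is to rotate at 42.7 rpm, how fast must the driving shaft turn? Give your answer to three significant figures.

Overall ratio R = 0.50704 × 3.2174 × 2.0833 × 0.23404 × 0.29032 = 0.23093.
Required input speed = output speed × R = 42.7 × 0.23093 = 9.8608 rpm.

9.86 rpm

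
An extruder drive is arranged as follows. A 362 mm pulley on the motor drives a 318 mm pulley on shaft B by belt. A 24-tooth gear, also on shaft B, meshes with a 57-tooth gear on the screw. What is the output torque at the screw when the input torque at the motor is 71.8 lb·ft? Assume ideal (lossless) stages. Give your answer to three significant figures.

150 lb·ft

Belt: ratio = 318/362 = 0.87845; torque at shaft B = 71.8 × 0.87845 = 63.073 lb·ft.
Gear mesh: ratio = 57/24 = 2.375; torque at the screw = 63.073 × 2.375 = 149.8 lb·ft.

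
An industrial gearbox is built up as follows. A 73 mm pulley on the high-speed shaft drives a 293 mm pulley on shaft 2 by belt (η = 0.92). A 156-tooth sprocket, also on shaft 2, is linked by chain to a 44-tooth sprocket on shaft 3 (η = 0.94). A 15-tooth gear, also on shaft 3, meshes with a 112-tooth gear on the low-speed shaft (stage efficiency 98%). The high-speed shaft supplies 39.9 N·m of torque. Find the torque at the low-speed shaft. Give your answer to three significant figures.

belt 293/73 = 4.0137 → τ = 39.9·4.0137·0.92 = 147.33 N·m
chain 44/156 = 0.28205 → τ = 147.33·0.28205·0.94 = 39.063 N·m
gear mesh 112/15 = 7.4667 → τ = 39.063·7.4667·0.98 = 285.83 N·m

286 N·m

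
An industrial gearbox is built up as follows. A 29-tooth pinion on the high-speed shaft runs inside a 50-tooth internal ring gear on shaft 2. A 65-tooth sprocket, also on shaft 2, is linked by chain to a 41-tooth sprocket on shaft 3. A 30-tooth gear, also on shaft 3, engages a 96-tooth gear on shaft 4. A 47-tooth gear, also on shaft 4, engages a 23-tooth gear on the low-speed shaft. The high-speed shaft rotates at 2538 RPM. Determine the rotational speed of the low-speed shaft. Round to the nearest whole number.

the high-speed shaft → shaft 2 (internal gear, 50/29): 2538 ÷ 1.7241 = 1472 RPM
shaft 2 → shaft 3 (chain, 41/65): 1472 ÷ 0.63077 = 2333.7 RPM
shaft 3 → shaft 4 (gear mesh, 96/30): 2333.7 ÷ 3.2 = 729.29 RPM
shaft 4 → the low-speed shaft (gear mesh, 23/47): 729.29 ÷ 0.48936 = 1490.3 RPM

1490 RPM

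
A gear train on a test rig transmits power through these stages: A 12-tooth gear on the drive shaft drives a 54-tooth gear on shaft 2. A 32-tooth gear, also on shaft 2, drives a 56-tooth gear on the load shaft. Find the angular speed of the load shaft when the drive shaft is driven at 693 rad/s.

88 rad/s

the drive shaft → shaft 2 (gear mesh, 54/12): 693 ÷ 4.5 = 154 rad/s
shaft 2 → the load shaft (gear mesh, 56/32): 154 ÷ 1.75 = 88 rad/s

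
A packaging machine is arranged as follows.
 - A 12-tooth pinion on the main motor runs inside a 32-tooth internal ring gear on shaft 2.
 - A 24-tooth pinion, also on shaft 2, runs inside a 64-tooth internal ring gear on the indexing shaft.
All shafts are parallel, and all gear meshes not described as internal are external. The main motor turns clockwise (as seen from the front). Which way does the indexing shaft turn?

the main motor → shaft 2: internal mesh, same direction → CW.
shaft 2 → the indexing shaft: internal mesh, same direction → CW.
0 reversals in total — an even number — so the indexing shaft turns the same way as the main motor.

clockwise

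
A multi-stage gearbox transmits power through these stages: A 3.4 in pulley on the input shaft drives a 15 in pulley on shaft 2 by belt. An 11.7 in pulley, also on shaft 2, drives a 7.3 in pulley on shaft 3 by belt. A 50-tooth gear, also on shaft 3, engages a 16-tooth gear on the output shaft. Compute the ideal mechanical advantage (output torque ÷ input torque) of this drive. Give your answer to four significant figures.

0.8808

Each stage contributes driven/driver: belt 15/3.4 = 4.4118, belt 7.3/11.7 = 0.62393, gear mesh 16/50 = 0.32.
Overall: 4.4118 × 0.62393 × 0.32 = 0.88084.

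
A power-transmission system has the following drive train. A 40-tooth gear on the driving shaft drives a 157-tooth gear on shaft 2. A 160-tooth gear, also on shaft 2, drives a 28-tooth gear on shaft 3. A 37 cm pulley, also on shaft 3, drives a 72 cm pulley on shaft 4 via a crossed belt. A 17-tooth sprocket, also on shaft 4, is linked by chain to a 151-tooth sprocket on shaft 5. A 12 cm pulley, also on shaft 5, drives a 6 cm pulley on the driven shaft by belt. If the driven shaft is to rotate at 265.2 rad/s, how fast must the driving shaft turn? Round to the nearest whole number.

Overall ratio R = 3.925 × 0.175 × 1.9459 × 8.8824 × 0.5 = 5.9362.
Required input speed = output speed × R = 265.2 × 5.9362 = 1574.3 rad/s.

1574 rad/s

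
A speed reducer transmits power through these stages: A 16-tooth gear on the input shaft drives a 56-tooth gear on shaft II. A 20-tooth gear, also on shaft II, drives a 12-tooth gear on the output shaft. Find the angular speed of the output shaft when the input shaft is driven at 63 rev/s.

gear mesh 56/16 = 3.5 → 63/3.5 = 18 rev/s
gear mesh 12/20 = 0.6 → 18/0.6 = 30 rev/s

30 rev/s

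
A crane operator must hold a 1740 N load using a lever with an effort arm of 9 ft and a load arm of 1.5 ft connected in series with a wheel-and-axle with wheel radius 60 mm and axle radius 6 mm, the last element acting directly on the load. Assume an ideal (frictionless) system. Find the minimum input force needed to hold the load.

Lever MA = effort arm / load arm = 9/1.5 = 6.
Wheel-and-axle MA = R/r = 60/6 = 10.
Combined ideal MA = 6 × 10 = 60.
Effort = load / MA = 1740 / 60 = 29 N.

29 N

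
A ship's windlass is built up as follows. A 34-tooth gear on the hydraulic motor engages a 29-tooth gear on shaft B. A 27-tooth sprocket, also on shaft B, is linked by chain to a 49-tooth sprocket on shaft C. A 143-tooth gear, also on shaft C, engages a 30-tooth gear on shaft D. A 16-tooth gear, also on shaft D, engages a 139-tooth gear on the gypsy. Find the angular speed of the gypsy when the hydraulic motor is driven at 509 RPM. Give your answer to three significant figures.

Gear mesh: ratio = 29/34 = 0.85294, so shaft B turns at 509 / 0.85294 = 596.76 RPM.
Chain: ratio = 49/27 = 1.8148, so shaft C turns at 596.76 / 1.8148 = 328.83 RPM.
Gear mesh: ratio = 30/143 = 0.20979, so shaft D turns at 328.83 / 0.20979 = 1567.4 RPM.
Gear mesh: ratio = 139/16 = 8.6875, so the gypsy turns at 1567.4 / 8.6875 = 180.42 RPM.

180 RPM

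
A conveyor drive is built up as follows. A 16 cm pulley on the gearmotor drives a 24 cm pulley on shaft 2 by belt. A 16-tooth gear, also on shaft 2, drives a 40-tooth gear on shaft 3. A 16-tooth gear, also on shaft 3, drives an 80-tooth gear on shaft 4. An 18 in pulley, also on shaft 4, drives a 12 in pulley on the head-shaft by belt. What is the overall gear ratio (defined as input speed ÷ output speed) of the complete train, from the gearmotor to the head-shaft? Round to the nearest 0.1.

Each stage contributes driven/driver: belt 24/16 = 1.5, gear mesh 40/16 = 2.5, gear mesh 80/16 = 5, belt 12/18 = 0.66667.
Overall: 1.5 × 2.5 × 5 × 0.66667 = 12.5.

12.5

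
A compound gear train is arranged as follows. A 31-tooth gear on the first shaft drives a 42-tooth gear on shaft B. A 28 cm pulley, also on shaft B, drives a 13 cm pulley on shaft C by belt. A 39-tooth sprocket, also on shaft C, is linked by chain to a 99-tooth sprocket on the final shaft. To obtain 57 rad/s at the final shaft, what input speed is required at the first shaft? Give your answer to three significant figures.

Overall ratio R = 1.3548 × 0.46429 × 2.5385 = 1.5968.
Required input speed = output speed × R = 57 × 1.5968 = 91.016 rad/s.

91.0 rad/s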